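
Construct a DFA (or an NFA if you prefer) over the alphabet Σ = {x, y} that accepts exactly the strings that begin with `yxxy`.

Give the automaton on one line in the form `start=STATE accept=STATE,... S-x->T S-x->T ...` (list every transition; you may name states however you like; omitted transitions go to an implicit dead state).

start=S0 accept=S4 S0-x->S5 S0-y->S1 S1-x->S2 S1-y->S5 S2-x->S3 S2-y->S5 S3-x->S5 S3-y->S4 S4-x->S4 S4-y->S4 S5-x->S5 S5-y->S5

Walk along `yxxy` while the input agrees: from S0 take `y` to S1, and so on. Any deviation drops to the rejecting sink S5. Once S4 is reached the prefix is confirmed and every continuation is accepted.
6 states suffice.
        x   y  
>  S0   S5  S1 
   S1   S2  S5 
   S2   S3  S5 
   S3   S5  S4 
 * S4   S4  S4 
   S5   S5  S5 
(> = start, * = accepting)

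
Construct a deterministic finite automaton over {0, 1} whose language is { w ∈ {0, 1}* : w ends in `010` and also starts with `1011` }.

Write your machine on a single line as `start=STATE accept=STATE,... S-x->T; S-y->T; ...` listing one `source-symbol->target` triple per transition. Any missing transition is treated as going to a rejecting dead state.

start=q0; accept=q11; q0-0->q1; q0-1->q2; q1-0->q1; q1-1->q3; q2-0->q4; q2-1->q5; q3-0->q6; q3-1->q5; q4-0->q1; q4-1->q7; q5-0->q1; q5-1->q5; q6-0->q1; q6-1->q3; q7-0->q6; q7-1->q8; q8-0->q9; q8-1->q8; q9-0->q9; q9-1->q10; q10-0->q11; q10-1->q8; q11-0->q9; q11-1->q10

Build one automaton per condition and run them in lockstep. The first has 4 states tracking how much of the suffix `010` has currently been matched; the second has 6 states tracking whether the input so far still matches the prefix `1011`. A product state is a pair (one from each), accepting exactly when both do.
          0    1  
>  q0     q1   q2 
   q1     q1   q3 
   q2     q4   q5 
   q3     q6   q5 
   q4     q1   q7 
   q5     q1   q5 
   q6     q1   q3 
   q7     q6   q8 
   q8     q9   q8 
   q9     q9  q10 
   q10   q11   q8 
 * q11    q9  q10 
(> = start, * = accepting)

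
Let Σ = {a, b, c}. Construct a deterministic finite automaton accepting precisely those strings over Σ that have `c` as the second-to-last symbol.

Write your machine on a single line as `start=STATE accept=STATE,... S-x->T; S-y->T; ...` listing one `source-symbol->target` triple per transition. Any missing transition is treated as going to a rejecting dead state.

start=q0; accept=q10,q11,q12; q0-a->q1; q0-b->q2; q0-c->q3; q1-a->q4; q1-b->q5; q1-c->q6; q2-a->q7; q2-b->q8; q2-c->q9; q3-a->q10; q3-b->q11; q3-c->q12; q4-a->q4; q4-b->q5; q4-c->q6; q5-a->q7; q5-b->q8; q5-c->q9; q6-a->q10; q6-b->q11; q6-c->q12; q7-a->q4; q7-b->q5; q7-c->q6; q8-a->q7; q8-b->q8; q8-c->q9; q9-a->q10; q9-b->q11; q9-c->q12; q10-a->q4; q10-b->q5; q10-c->q6; q11-a->q7; q11-b->q8; q11-c->q9; q12-a->q10; q12-b->q11; q12-c->q12

A DFA must remember the last 2 symbols (since which symbol is second-to-last isn't known until the input ends). Use one state per possible window of the last ≤2 symbols; accept from those whose window starts with `c`.
13 states suffice.
          a    b    c  
>  q0     q1   q2   q3 
   q1     q4   q5   q6 
   q2     q7   q8   q9 
   q3    q10  q11  q12 
   q4     q4   q5   q6 
   q5     q7   q8   q9 
   q6    q10  q11  q12 
   q7     q4   q5   q6 
   q8     q7   q8   q9 
   q9    q10  q11  q12 
 * q10    q4   q5   q6 
 * q11    q7   q8   q9 
 * q12   q10  q11  q12 
(> = start, * = accepting)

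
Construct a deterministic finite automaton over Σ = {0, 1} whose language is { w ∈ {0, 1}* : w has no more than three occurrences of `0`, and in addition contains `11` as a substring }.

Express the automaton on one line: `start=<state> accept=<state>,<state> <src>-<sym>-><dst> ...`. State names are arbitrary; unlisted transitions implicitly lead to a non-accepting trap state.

start=A accept=F,I,L,N A-0->B A-1->C B-0->D B-1->E C-0->B C-1->F D-0->G D-1->H E-0->D E-1->I F-0->I F-1->F G-0->J G-1->K H-0->G H-1->L I-0->L I-1->I J-0->J J-1->M K-0->J K-1->N L-0->N L-1->L M-0->J M-1->O N-0->O N-1->N O-0->O O-1->O

Build one automaton per condition and run them in lockstep. One (5 states) tracks the count of `0`s, saturating at 4; the other (3 states) tracks whether and how much of `11` has been seen. Each combined state is a pair, one component from each; accept when both components accept.
       0  1 
>  A   B  C 
   B   D  E 
   C   B  F 
   D   G  H 
   E   D  I 
 * F   I  F 
   G   J  K 
   H   G  L 
 * I   L  I 
   J   J  M 
   K   J  N 
 * L   N  L 
   M   J  O 
 * N   O  N 
   O   O  O 
(> = start, * = accepting)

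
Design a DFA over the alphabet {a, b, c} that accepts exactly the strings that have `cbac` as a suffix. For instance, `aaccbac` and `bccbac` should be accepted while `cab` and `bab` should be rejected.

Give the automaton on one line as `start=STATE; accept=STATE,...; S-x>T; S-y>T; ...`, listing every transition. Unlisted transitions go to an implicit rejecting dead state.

start=s0; accept=s4; s0-a>s0; s0-b>s0; s0-c>s1; s1-a>s0; s1-b>s2; s1-c>s1; s2-a>s3; s2-b>s0; s2-c>s1; s3-a>s0; s3-b>s0; s3-c>s4; s4-a>s0; s4-b>s2; s4-c>s1

Let each state record the length of the longest suffix of the input read so far that is also a prefix of `cbac`. s1 means the last symbol is `c`; s2 means the last 2 symbols are `cb`; s3 means the last 3 symbols are `cba`; s4 means the last 4 symbols are `cbac`. Accept only at s4, where the string currently ends in `cbac`.
        a   b   c  
>  s0   s0  s0  s1 
   s1   s0  s2  s1 
   s2   s3  s0  s1 
   s3   s0  s0  s4 
 * s4   s0  s2  s1 
(> = start, * = accepting)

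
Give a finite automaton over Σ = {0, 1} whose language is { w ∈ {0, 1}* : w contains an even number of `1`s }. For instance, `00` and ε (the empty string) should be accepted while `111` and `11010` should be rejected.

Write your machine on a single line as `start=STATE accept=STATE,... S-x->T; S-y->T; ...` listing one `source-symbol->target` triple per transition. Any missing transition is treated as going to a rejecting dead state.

start=s0; accept=s0; s0-0->s0; s0-1->s1; s1-0->s1; s1-1->s0

The only thing that matters is how many `1`s have appeared, reduced mod 2. Use one state per residue: s0 for 0, …, s1 for 1. Reading `1` moves to the next residue; anything else stays put. s0 is accepting.
With 2 states:
        0   1  
>* s0   s0  s1 
   s1   s1  s0 
(> = start, * = accepting)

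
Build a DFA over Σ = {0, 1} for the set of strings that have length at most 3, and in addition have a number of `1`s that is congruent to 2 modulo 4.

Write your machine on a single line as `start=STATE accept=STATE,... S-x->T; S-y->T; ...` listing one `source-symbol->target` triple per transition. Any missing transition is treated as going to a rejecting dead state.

start=A; accept=F,G; A-0->B; A-1->C; B-0->D; B-1->E; C-0->E; C-1->F; D-0->D; D-1->D; E-0->D; E-1->G; F-0->G; F-1->D; G-0->D; G-1->D

Build one automaton per condition and run them in lockstep. One (5 states) tracks the input length, saturating at 4; the other (4 states) tracks the count of `1`s modulo 4. Each combined state is a pair, one component from each; accept when both components accept. Equivalent product states are then merged.
With 7 states:
       0  1 
>  A   B  C 
   B   D  E 
   C   E  F 
   D   D  D 
   E   D  G 
 * F   G  D 
 * G   D  D 
(> = start, * = accepting)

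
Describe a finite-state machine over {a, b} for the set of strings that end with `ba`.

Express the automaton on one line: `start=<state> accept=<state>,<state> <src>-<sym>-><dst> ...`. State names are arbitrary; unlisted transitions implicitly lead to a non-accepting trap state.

start=S0 accept=S2 S0-a->S0 S0-b->S1 S1-a->S2 S1-b->S1 S2-a->S0 S2-b->S1

Remember how much of `ba` the current input suffix matches. State S0 means no match yet; S1 means the last symbol is `b`; S2 means the last 2 symbols are `ba`. Only S2 accepts. On a mismatch, fall back to the longest proper suffix that is still a prefix of `ba`.
3 states suffice.
        a   b  
>  S0   S0  S1 
   S1   S2  S1 
 * S2   S0  S1 
(> = start, * = accepting)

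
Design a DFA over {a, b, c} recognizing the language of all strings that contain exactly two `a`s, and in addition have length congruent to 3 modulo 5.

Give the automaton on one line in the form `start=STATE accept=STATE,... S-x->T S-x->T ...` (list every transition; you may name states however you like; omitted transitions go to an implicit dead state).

start=q0 accept=q7 q0-a->q1 q0-b->q2 q0-c->q2 q1-a->q3 q1-b->q4 q1-c->q4 q2-a->q4 q2-b->q5 q2-c->q5 q3-a->q6 q3-b->q7 q3-c->q7 q4-a->q7 q4-b->q8 q4-c->q8 q5-a->q8 q5-b->q9 q5-c->q9 q6-a->q6 q6-b->q6 q6-c->q6 q7-a->q6 q7-b->q10 q7-c->q10 q8-a->q10 q8-b->q11 q8-c->q11 q9-a->q11 q9-b->q12 q9-c->q12 q10-a->q6 q10-b->q13 q10-c->q13 q11-a->q13 q11-b->q14 q11-c->q14 q12-a->q14 q12-b->q0 q12-c->q0 q13-a->q6 q13-b->q15 q13-c->q15 q14-a->q15 q14-b->q1 q14-c->q1 q15-a->q6 q15-b->q3 q15-c->q3

Handle the two conditions separately and then intersect. One (4 states) tracks the count of `a`s, saturating at 3; the other (5 states) tracks the input length modulo 5. Each combined state is a pair, one component from each; accept when both components accept. Equivalent product states are then merged.
16 states suffice.
          a    b    c  
>  q0     q1   q2   q2 
   q1     q3   q4   q4 
   q2     q4   q5   q5 
   q3     q6   q7   q7 
   q4     q7   q8   q8 
   q5     q8   q9   q9 
   q6     q6   q6   q6 
 * q7     q6  q10  q10 
   q8    q10  q11  q11 
   q9    q11  q12  q12 
   q10    q6  q13  q13 
   q11   q13  q14  q14 
   q12   q14   q0   q0 
   q13    q6  q15  q15 
   q14   q15   q1   q1 
   q15    q6   q3   q3 
(> = start, * = accepting)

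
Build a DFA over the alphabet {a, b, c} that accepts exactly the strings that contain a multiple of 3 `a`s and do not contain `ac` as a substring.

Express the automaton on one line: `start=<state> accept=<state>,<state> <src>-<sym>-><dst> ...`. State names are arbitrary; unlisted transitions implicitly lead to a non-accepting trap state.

Build one automaton per condition and run them in lockstep. One (3 states) tracks the count of `a`s modulo 3; the other (3 states) tracks partial matches of the forbidden pattern `ac`. Each combined state is a pair, one component from each; accept when both components accept.
        a   b   c  
>* q0   q1  q0  q0 
   q1   q2  q3  q4 
   q2   q5  q6  q7 
   q3   q2  q3  q3 
   q4   q7  q4  q4 
 * q5   q1  q0  q8 
   q6   q5  q6  q6 
   q7   q8  q7  q7 
   q8   q4  q8  q8 
(> = start, * = accepting)

start=q0 accept=q0,q5 q0-a->q1 q0-b->q0 q0-c->q0 q1-a->q2 q1-b->q3 q1-c->q4 q2-a->q5 q2-b->q6 q2-c->q7 q3-a->q2 q3-b->q3 q3-c->q3 q4-a->q7 q4-b->q4 q4-c->q4 q5-a->q1 q5-b->q0 q5-c->q8 q6-a->q5 q6-b->q6 q6-c->q6 q7-a->q8 q7-b->q7 q7-c->q7 q8-a->q4 q8-b->q8 q8-c->q8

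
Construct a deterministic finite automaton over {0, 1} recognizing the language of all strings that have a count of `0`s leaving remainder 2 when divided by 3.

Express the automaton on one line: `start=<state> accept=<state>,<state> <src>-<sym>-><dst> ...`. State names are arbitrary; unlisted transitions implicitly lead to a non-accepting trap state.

Keep the running count of `0`s modulo 3: each `0` advances along the cycle S0 → S1 → S2 → S0 while other symbols loop. Accept at S2.
A 3-state machine:
        0   1  
>  S0   S1  S0 
   S1   S2  S1 
 * S2   S0  S2 
(> = start, * = accepting)

start=S0 accept=S2 S0-0->S1 S0-1->S0 S1-0->S2 S1-1->S1 S2-0->S0 S2-1->S2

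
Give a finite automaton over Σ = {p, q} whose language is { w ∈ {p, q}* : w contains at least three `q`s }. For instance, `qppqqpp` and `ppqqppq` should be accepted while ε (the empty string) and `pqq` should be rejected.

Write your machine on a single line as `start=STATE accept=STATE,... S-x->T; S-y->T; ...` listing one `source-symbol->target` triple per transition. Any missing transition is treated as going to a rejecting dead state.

start=s0; accept=s3,s4; s0-p->s0; s0-q->s1; s1-p->s1; s1-q->s2; s2-p->s2; s2-q->s3; s3-p->s3; s3-q->s4; s4-p->s4; s4-q->s4

Only the number of `q`s matters, and only up to 4. Make a chain s0 → s1 → s2 → s3 → s4 advanced by each `q` (with s4 absorbing); every other symbol self-loops. The accepting set is {s3, s4}.
A 5-state machine:
        p   q  
>  s0   s0  s1 
   s1   s1  s2 
   s2   s2  s3 
 * s3   s3  s4 
 * s4   s4  s4 
(> = start, * = accepting)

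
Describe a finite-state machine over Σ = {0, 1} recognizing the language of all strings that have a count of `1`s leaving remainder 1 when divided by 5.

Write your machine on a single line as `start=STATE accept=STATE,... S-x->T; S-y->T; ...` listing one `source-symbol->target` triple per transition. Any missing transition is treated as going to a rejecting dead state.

The only thing that matters is how many `1`s have appeared, reduced mod 5. Use one state per residue: q0 for 0, …, q4 for 4. Reading `1` moves to the next residue; anything else stays put. q1 is accepting.
A 5-state machine:
        0   1  
>  q0   q0  q1 
 * q1   q1  q2 
   q2   q2  q3 
   q3   q3  q4 
   q4   q4  q0 
(> = start, * = accepting)

start=q0; accept=q1; q0-0->q0; q0-1->q1; q1-0->q1; q1-1->q2; q2-0->q2; q2-1->q3; q3-0->q3; q3-1->q4; q4-0->q4; q4-1->q0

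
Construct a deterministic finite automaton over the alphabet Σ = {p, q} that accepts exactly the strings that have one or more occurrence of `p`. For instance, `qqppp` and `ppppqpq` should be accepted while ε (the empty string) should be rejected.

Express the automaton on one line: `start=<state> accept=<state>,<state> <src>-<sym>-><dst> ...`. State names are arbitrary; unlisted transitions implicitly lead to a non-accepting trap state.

start=S0 accept=S1,S2 S0-p->S1 S0-q->S0 S1-p->S2 S1-q->S1 S2-p->S2 S2-q->S2

Count `p`s, saturating at 2: state S0 means no `p` yet, S1 means one `p` seen, S2 means more than one. Each `p` increments (capped at S2); other symbols loop. Accept from {S1, S2}.
A 3-state machine:
        p   q  
>  S0   S1  S0 
 * S1   S2  S1 
 * S2   S2  S2 
(> = start, * = accepting)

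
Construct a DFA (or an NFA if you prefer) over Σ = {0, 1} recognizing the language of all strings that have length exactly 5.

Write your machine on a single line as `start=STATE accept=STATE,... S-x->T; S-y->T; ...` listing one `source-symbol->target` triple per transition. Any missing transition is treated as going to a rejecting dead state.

start=S0; accept=S5; S0-0->S1; S0-1->S1; S1-0->S2; S1-1->S2; S2-0->S3; S2-1->S3; S3-0->S4; S3-1->S4; S4-0->S5; S4-1->S5; S5-0->S6; S5-1->S6; S6-0->S6; S6-1->S6

Count input length up to 6: every symbol moves from S0 toward S6, which means 'more than 5' and absorbs. Accept from {S5}.
        0   1  
>  S0   S1  S1 
   S1   S2  S2 
   S2   S3  S3 
   S3   S4  S4 
   S4   S5  S5 
 * S5   S6  S6 
   S6   S6  S6 
(> = start, * = accepting)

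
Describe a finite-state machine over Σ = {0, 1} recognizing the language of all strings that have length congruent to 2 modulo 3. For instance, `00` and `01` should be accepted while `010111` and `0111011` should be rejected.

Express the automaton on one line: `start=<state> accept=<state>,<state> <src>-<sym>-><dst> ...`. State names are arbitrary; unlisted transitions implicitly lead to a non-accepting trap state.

Only the length mod 3 matters, so use a 3-cycle: from any state, every input symbol moves to the next state, wrapping S2 back to S0. Mark S2 accepting.
With 3 states:
        0   1  
>  S0   S1  S1 
   S1   S2  S2 
 * S2   S0  S0 
(> = start, * = accepting)

start=S0 accept=S2 S0-0->S1 S0-1->S1 S1-0->S2 S1-1->S2 S2-0->S0 S2-1->S0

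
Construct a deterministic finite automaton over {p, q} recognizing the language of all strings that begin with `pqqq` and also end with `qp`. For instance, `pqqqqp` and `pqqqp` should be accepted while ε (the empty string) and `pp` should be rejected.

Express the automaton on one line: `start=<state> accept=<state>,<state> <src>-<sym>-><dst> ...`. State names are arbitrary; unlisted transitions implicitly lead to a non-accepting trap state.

start=A accept=I A-p->B A-q->C B-p->D B-q->E C-p->F C-q->C D-p->D D-q->C E-p->F E-q->G F-p->D F-q->C G-p->F G-q->H H-p->I H-q->H I-p->J I-q->H J-p->J J-q->H

Handle the two conditions separately and then intersect. The first has 6 states tracking whether the input so far still matches the prefix `pqqq`; the second has 3 states tracking how much of the suffix `qp` has currently been matched. A product state is a pair (one from each), accepting exactly when both do.
A 10-state machine:
       p  q 
>  A   B  C 
   B   D  E 
   C   F  C 
   D   D  C 
   E   F  G 
   F   D  C 
   G   F  H 
   H   I  H 
 * I   J  H 
   J   J  H 
(> = start, * = accepting)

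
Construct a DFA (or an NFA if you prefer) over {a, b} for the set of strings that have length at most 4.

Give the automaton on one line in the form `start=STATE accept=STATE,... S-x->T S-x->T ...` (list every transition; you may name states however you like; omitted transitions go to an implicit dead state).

start=q0 accept=q0,q1,q2,q3,q4 q0-a->q1 q0-b->q1 q1-a->q2 q1-b->q2 q2-a->q3 q2-b->q3 q3-a->q4 q3-b->q4 q4-a->q5 q4-b->q5 q5-a->q5 q5-b->q5

We only need to distinguish lengths 0, 1, …, 4, and '>4'. Chain q0 → q1 → q2 → q3 → q4 → q5 on every symbol, with q5 looping. Accepting states: {q0, q1, q2, q3, q4}.
6 states suffice.
        a   b  
>* q0   q1  q1 
 * q1   q2  q2 
 * q2   q3  q3 
 * q3   q4  q4 
 * q4   q5  q5 
   q5   q5  q5 
(> = start, * = accepting)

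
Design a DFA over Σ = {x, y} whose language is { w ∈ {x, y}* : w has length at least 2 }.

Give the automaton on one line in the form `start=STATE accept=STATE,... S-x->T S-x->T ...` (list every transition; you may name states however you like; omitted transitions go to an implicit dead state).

start=S0 accept=S2,S3 S0-x->S1 S0-y->S1 S1-x->S2 S1-y->S2 S2-x->S3 S2-y->S3 S3-x->S3 S3-y->S3

Count input length up to 3: every symbol moves from S0 toward S3, which means 'more than 2' and absorbs. Accept from {S2, S3}.
A 4-state machine:
        x   y  
>  S0   S1  S1 
   S1   S2  S2 
 * S2   S3  S3 
 * S3   S3  S3 
(> = start, * = accepting)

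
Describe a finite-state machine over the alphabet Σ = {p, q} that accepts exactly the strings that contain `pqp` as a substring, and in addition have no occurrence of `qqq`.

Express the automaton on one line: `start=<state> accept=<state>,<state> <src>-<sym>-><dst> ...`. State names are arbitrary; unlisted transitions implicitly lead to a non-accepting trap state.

Run two small machines in parallel and take their product. One (4 states) tracks whether and how much of `pqp` has been seen; the other (4 states) tracks partial matches of the forbidden pattern `qqq`. Each combined state is a pair, one component from each; accept when both components accept.
12 states suffice.
       p  q 
>  A   B  C 
   B   B  D 
   C   B  E 
   D   F  E 
   E   B  G 
 * F   F  H 
   G   I  G 
 * H   F  J 
   I   I  K 
 * J   F  L 
   K   L  G 
   L   L  L 
(> = start, * = accepting)

start=A accept=F,H,J A-p->B A-q->C B-p->B B-q->D C-p->B C-q->E D-p->F D-q->E E-p->B E-q->G F-p->F F-q->H G-p->I G-q->G H-p->F H-q->J I-p->I I-q->K J-p->F J-q->L K-p->L K-q->G L-p->L L-q->L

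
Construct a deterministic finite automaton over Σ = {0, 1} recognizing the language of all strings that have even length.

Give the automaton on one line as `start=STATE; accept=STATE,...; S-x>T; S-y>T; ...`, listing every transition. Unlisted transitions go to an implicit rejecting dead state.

Only the length mod 2 matters, so use a 2-cycle: from any state, every input symbol moves to the next state, wrapping q1 back to q0. Mark q0 accepting.
2 states suffice.
        0   1  
>* q0   q1  q1 
   q1   q0  q0 
(> = start, * = accepting)

start=q0; accept=q0; q0-0>q1; q0-1>q1; q1-0>q0; q1-1>q0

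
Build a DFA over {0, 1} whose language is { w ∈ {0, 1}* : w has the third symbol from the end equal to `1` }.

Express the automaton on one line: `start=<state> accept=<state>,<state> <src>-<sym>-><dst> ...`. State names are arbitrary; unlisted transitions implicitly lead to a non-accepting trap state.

Because acceptance depends on a position counted from the end, the machine has to buffer the most recent 3 symbols. Make each state the string of the last up-to-3 symbols read; on input `x` shift the window left and append `x`. Accept when the buffered window has length 3 and begins with `1`.
A 15-state machine:
          0    1  
>  s0     s1   s2 
   s1     s3   s4 
   s2     s5   s6 
   s3     s7   s8 
   s4     s9  s10 
   s5    s11  s12 
   s6    s13  s14 
   s7     s7   s8 
   s8     s9  s10 
   s9    s11  s12 
   s10   s13  s14 
 * s11    s7   s8 
 * s12    s9  s10 
 * s13   s11  s12 
 * s14   s13  s14 
(> = start, * = accepting)

start=s0 accept=s11,s12,s13,s14 s0-0->s1 s0-1->s2 s1-0->s3 s1-1->s4 s2-0->s5 s2-1->s6 s3-0->s7 s3-1->s8 s4-0->s9 s4-1->s10 s5-0->s11 s5-1->s12 s6-0->s13 s6-1->s14 s7-0->s7 s7-1->s8 s8-0->s9 s8-1->s10 s9-0->s11 s9-1->s12 s10-0->s13 s10-1->s14 s11-0->s7 s11-1->s8 s12-0->s9 s12-1->s10 s13-0->s11 s13-1->s12 s14-0->s13 s14-1->s14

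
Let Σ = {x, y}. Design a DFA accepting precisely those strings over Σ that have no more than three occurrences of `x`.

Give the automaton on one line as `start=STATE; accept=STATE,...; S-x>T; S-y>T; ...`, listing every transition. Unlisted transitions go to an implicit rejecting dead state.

Count `x`s, saturating at 4: states q0 through q3 mean 0 through 3 `x`s seen; q4 means more than 3. Each `x` increments (capped at q4); other symbols loop. Accept from {q0, q1, q2, q3}.
        x   y  
>* q0   q1  q0 
 * q1   q2  q1 
 * q2   q3  q2 
 * q3   q4  q3 
   q4   q4  q4 
(> = start, * = accepting)

start=q0; accept=q0,q1,q2,q3; q0-x>q1; q0-y>q0; q1-x>q2; q1-y>q1; q2-x>q3; q2-y>q2; q3-x>q4; q3-y>q3; q4-x>q4; q4-y>q4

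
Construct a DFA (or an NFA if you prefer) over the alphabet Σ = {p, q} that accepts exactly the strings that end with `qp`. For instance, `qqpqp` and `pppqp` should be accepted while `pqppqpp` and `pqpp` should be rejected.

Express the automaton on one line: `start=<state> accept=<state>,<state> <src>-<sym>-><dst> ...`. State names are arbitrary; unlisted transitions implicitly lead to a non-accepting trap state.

start=s0 accept=s2 s0-p->s0 s0-q->s1 s1-p->s2 s1-q->s1 s2-p->s0 s2-q->s1

Remember how much of `qp` the current input suffix matches. State s0 means no match yet; s1 means the last symbol is `q`; s2 means the last 2 symbols are `qp`. Only s2 accepts. On a mismatch, fall back to the longest proper suffix that is still a prefix of `qp`.
With 3 states:
        p   q  
>  s0   s0  s1 
   s1   s2  s1 
 * s2   s0  s1 
(> = start, * = accepting)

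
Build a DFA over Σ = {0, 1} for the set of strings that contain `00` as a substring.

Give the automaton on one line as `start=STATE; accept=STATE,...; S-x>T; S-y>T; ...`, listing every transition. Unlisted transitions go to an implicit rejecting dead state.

start=s0; accept=s2; s0-0>s1; s0-1>s0; s1-0>s2; s1-1>s0; s2-0>s2; s2-1>s2

States s0..s1 record the length of the longest prefix of `00` that matches the current input suffix. Reaching s2 means `00` has been seen, and we stay there forever. Accept from s2.
A 3-state machine:
        0   1  
>  s0   s1  s0 
   s1   s2  s0 
 * s2   s2  s2 
(> = start, * = accepting)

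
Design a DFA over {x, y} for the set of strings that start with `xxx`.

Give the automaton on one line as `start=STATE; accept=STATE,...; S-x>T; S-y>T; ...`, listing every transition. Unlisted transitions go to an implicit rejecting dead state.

start=q0; accept=q3; q0-x>q1; q0-y>q4; q1-x>q2; q1-y>q4; q2-x>q3; q2-y>q4; q3-x>q3; q3-y>q3; q4-x>q4; q4-y>q4

Walk along `xxx` while the input agrees: from q0 take `x` to q1, and so on. Any deviation drops to the rejecting sink q4. Once q3 is reached the prefix is confirmed and every continuation is accepted.
With 5 states:
        x   y  
>  q0   q1  q4 
   q1   q2  q4 
   q2   q3  q4 
 * q3   q3  q3 
   q4   q4  q4 
(> = start, * = accepting)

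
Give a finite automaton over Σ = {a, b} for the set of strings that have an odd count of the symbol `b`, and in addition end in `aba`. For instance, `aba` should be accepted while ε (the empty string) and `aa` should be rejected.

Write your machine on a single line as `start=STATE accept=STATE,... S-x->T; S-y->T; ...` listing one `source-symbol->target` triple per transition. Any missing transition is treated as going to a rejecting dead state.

Handle the two conditions separately and then intersect. The first has 2 states tracking the count of `b`s modulo 2; the second has 4 states tracking how much of the suffix `aba` has currently been matched. A product state is a pair (one from each), accepting exactly when both do. Minimizing collapses redundant product states.
5 states suffice.
        a   b  
>  S0   S1  S2 
   S1   S1  S3 
   S2   S2  S0 
   S3   S4  S0 
 * S4   S2  S0 
(> = start, * = accepting)

start=S0; accept=S4; S0-a->S1; S0-b->S2; S1-a->S1; S1-b->S3; S2-a->S2; S2-b->S0; S3-a->S4; S3-b->S0; S4-a->S2; S4-b->S0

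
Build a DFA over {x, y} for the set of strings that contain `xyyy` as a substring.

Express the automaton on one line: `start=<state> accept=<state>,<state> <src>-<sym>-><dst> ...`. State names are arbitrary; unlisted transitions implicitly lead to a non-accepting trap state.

States q0..q3 record the length of the longest prefix of `xyyy` that matches the current input suffix. Reaching q4 means `xyyy` has been seen, and we stay there forever. Accept from q4.
A 5-state machine:
        x   y  
>  q0   q1  q0 
   q1   q1  q2 
   q2   q1  q3 
   q3   q1  q4 
 * q4   q4  q4 
(> = start, * = accepting)

start=q0 accept=q4 q0-x->q1 q0-y->q0 q1-x->q1 q1-y->q2 q2-x->q1 q2-y->q3 q3-x->q1 q3-y->q4 q4-x->q4 q4-y->q4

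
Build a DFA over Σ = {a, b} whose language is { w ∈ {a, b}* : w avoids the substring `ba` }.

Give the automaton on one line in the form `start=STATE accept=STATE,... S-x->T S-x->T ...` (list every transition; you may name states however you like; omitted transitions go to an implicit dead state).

start=q0 accept=q0,q1 q0-a->q0 q0-b->q1 q1-a->q2 q1-b->q1 q2-a->q2 q2-b->q2

This is the complement of 'contains `ba`'. Use the same substring-matching states — q0 through q2 holding how much of `ba` has just been matched — but flip the accepting set: everything except the trap q2 accepts.
        a   b  
>* q0   q0  q1 
 * q1   q2  q1 
   q2   q2  q2 
(> = start, * = accepting)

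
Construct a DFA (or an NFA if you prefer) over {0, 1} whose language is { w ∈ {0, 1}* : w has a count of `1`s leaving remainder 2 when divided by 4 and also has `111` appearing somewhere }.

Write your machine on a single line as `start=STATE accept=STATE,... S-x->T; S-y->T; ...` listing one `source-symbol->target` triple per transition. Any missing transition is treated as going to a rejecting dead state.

Run two small machines in parallel and take their product. One (4 states) tracks the count of `1`s modulo 4; the other (4 states) tracks whether and how much of `111` has been seen. Each combined state is a pair, one component from each; accept when both components accept.
16 states suffice.
          0    1  
>  q0     q0   q1 
   q1     q2   q3 
   q2     q2   q4 
   q3     q5   q6 
   q4     q5   q7 
   q5     q5   q8 
   q6     q6   q9 
   q7    q10   q9 
   q8    q10  q11 
   q9     q9  q12 
   q10   q10  q13 
   q11    q0  q12 
   q12   q12  q14 
   q13    q0  q15 
 * q14   q14   q6 
   q15    q2  q14 
(> = start, * = accepting)

start=q0; accept=q14; q0-0->q0; q0-1->q1; q1-0->q2; q1-1->q3; q2-0->q2; q2-1->q4; q3-0->q5; q3-1->q6; q4-0->q5; q4-1->q7; q5-0->q5; q5-1->q8; q6-0->q6; q6-1->q9; q7-0->q10; q7-1->q9; q8-0->q10; q8-1->q11; q9-0->q9; q9-1->q12; q10-0->q10; q10-1->q13; q11-0->q0; q11-1->q12; q12-0->q12; q12-1->q14; q13-0->q0; q13-1->q15; q14-0->q14; q14-1->q6; q15-0->q2; q15-1->q14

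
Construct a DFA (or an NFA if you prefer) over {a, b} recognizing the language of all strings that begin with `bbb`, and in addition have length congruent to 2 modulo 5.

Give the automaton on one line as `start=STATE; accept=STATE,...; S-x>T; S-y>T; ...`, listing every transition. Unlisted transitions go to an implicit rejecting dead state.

start=S0; accept=S8; S0-a>S1; S0-b>S2; S1-a>S1; S1-b>S1; S2-a>S1; S2-b>S3; S3-a>S1; S3-b>S4; S4-a>S5; S4-b>S5; S5-a>S6; S5-b>S6; S6-a>S7; S6-b>S7; S7-a>S8; S7-b>S8; S8-a>S4; S8-b>S4

Run two small machines in parallel and take their product. One (5 states) tracks whether the input so far still matches the prefix `bbb`; the other (5 states) tracks the input length modulo 5. Each combined state is a pair, one component from each; accept when both components accept. Minimizing collapses redundant product states.
        a   b  
>  S0   S1  S2 
   S1   S1  S1 
   S2   S1  S3 
   S3   S1  S4 
   S4   S5  S5 
   S5   S6  S6 
   S6   S7  S7 
   S7   S8  S8 
 * S8   S4  S4 
(> = start, * = accepting)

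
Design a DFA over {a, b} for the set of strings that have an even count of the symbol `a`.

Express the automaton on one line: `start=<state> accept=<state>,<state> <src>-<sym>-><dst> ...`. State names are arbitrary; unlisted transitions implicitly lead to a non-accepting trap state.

start=s0 accept=s0 s0-a->s1 s0-b->s0 s1-a->s0 s1-b->s1

Keep the running count of `a`s modulo 2: each `a` advances along the cycle s0 → s1 → s0 while other symbols loop. Accept at s0.
A 2-state machine:
        a   b  
>* s0   s1  s0 
   s1   s0  s1 
(> = start, * = accepting)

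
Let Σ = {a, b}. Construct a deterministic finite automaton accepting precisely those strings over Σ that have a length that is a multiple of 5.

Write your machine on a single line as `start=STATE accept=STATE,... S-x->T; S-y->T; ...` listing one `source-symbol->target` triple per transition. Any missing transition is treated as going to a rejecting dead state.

Only the length mod 5 matters, so use a 5-cycle: from any state, every input symbol moves to the next state, wrapping s4 back to s0. Mark s0 accepting.
        a   b  
>* s0   s1  s1 
   s1   s2  s2 
   s2   s3  s3 
   s3   s4  s4 
   s4   s0  s0 
(> = start, * = accepting)

start=s0; accept=s0; s0-a->s1; s0-b->s1; s1-a->s2; s1-b->s2; s2-a->s3; s2-b->s3; s3-a->s4; s3-b->s4; s4-a->s0; s4-b->s0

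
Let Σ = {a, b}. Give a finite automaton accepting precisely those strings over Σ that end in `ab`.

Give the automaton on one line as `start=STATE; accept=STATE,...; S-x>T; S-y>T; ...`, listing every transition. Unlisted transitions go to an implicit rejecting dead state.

Let each state record the length of the longest suffix of the input read so far that is also a prefix of `ab`. S1 means the last symbol is `a`; S2 means the last 2 symbols are `ab`. Accept only at S2, where the string currently ends in `ab`.
With 3 states:
        a   b  
>  S0   S1  S0 
   S1   S1  S2 
 * S2   S1  S0 
(> = start, * = accepting)

start=S0; accept=S2; S0-a>S1; S0-b>S0; S1-a>S1; S1-b>S2; S2-a>S1; S2-b>S0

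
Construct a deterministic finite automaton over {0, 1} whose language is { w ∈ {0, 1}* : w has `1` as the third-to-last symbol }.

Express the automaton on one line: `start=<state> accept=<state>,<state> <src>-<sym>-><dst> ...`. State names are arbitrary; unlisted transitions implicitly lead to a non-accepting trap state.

start=A accept=L,M,N,O A-0->B A-1->C B-0->D B-1->E C-0->F C-1->G D-0->H D-1->I E-0->J E-1->K F-0->L F-1->M G-0->N G-1->O H-0->H H-1->I I-0->J I-1->K J-0->L J-1->M K-0->N K-1->O L-0->H L-1->I M-0->J M-1->K N-0->L N-1->M O-0->N O-1->O

Because acceptance depends on a position counted from the end, the machine has to buffer the most recent 3 symbols. Make each state the string of the last up-to-3 symbols read; on input `x` shift the window left and append `x`. Accept when the buffered window has length 3 and begins with `1`.
A 15-state machine:
       0  1 
>  A   B  C 
   B   D  E 
   C   F  G 
   D   H  I 
   E   J  K 
   F   L  M 
   G   N  O 
   H   H  I 
   I   J  K 
   J   L  M 
   K   N  O 
 * L   H  I 
 * M   J  K 
 * N   L  M 
 * O   N  O 
(> = start, * = accepting)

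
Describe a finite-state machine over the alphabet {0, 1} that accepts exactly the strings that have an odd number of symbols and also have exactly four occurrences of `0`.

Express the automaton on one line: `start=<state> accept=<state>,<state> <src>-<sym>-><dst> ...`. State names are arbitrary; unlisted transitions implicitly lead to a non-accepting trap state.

Run two small machines in parallel and take their product. The first has 2 states tracking the input length modulo 2; the second has 6 states tracking the count of `0`s, saturating at 5. A product state is a pair (one from each), accepting exactly when both do. Equivalent product states are then merged.
With 11 states:
          0    1  
>  S0     S1   S2 
   S1     S3   S4 
   S2     S4   S0 
   S3     S5   S6 
   S4     S6   S1 
   S5     S7   S8 
   S6     S8   S3 
   S7     S9  S10 
   S8    S10   S5 
   S9     S9   S9 
 * S10    S9   S7 
(> = start, * = accepting)

start=S0 accept=S10 S0-0->S1 S0-1->S2 S1-0->S3 S1-1->S4 S2-0->S4 S2-1->S0 S3-0->S5 S3-1->S6 S4-0->S6 S4-1->S1 S5-0->S7 S5-1->S8 S6-0->S8 S6-1->S3 S7-0->S9 S7-1->S10 S8-0->S10 S8-1->S5 S9-0->S9 S9-1->S9 S10-0->S9 S10-1->S7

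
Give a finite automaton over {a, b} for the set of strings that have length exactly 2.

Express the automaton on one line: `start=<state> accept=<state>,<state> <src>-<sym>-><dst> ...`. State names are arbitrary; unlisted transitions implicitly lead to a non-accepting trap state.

start=S0 accept=S2 S0-a->S1 S0-b->S1 S1-a->S2 S1-b->S2 S2-a->S3 S2-b->S3 S3-a->S3 S3-b->S3

We only need to distinguish lengths 0, 1, …, 2, and '>2'. Chain S0 → S1 → S2 → S3 on every symbol, with S3 looping. Accepting states: {S2}.
        a   b  
>  S0   S1  S1 
   S1   S2  S2 
 * S2   S3  S3 
   S3   S3  S3 
(> = start, * = accepting)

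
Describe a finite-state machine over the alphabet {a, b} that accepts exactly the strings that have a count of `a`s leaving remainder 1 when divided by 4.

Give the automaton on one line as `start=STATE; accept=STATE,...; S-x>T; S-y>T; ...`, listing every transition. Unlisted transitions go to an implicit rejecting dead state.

start=S0; accept=S1; S0-a>S1; S0-b>S0; S1-a>S2; S1-b>S1; S2-a>S3; S2-b>S2; S3-a>S0; S3-b>S3

The only thing that matters is how many `a`s have appeared, reduced mod 4. Use one state per residue: S0 for 0, …, S3 for 3. Reading `a` moves to the next residue; anything else stays put. S1 is accepting.
A 4-state machine:
        a   b  
>  S0   S1  S0 
 * S1   S2  S1 
   S2   S3  S2 
   S3   S0  S3 
(> = start, * = accepting)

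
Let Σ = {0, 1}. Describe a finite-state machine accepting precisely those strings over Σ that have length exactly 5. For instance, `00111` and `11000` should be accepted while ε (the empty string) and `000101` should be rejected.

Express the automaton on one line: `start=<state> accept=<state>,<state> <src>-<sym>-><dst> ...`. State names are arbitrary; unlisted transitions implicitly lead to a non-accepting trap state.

start=s0 accept=s5 s0-0->s1 s0-1->s1 s1-0->s2 s1-1->s2 s2-0->s3 s2-1->s3 s3-0->s4 s3-1->s4 s4-0->s5 s4-1->s5 s5-0->s6 s5-1->s6 s6-0->s6 s6-1->s6

Count input length up to 6: every symbol moves from s0 toward s6, which means 'more than 5' and absorbs. Accept from {s5}.
A 7-state machine:
        0   1  
>  s0   s1  s1 
   s1   s2  s2 
   s2   s3  s3 
   s3   s4  s4 
   s4   s5  s5 
 * s5   s6  s6 
   s6   s6  s6 
(> = start, * = accepting)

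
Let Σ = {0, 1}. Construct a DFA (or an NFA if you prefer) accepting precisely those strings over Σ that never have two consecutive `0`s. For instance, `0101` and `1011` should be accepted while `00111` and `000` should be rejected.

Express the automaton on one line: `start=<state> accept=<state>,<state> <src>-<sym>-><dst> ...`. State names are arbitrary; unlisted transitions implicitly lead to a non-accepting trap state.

Track partial matches of the forbidden pattern `00`. State S2 is a dead state reached once `00` has occurred; every other state accepts. S0 means no part of `00` is currently matched.
        0   1  
>* S0   S1  S0 
 * S1   S2  S0 
   S2   S2  S2 
(> = start, * = accepting)

start=S0 accept=S0,S1 S0-0->S1 S0-1->S0 S1-0->S2 S1-1->S0 S2-0->S2 S2-1->S2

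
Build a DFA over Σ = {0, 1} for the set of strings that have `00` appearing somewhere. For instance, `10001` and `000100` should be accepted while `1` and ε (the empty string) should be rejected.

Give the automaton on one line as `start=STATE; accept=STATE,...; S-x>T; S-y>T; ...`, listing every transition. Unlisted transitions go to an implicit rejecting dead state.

Track how much of `00` has been matched so far: state S0 is no progress, S2 is the absorbing accept state reached once `00` has occurred. Intermediate states record partial matches; on a mismatch, fall back to the longest reusable overlap.
A 3-state machine:
        0   1  
>  S0   S1  S0 
   S1   S2  S0 
 * S2   S2  S2 
(> = start, * = accepting)

start=S0; accept=S2; S0-0>S1; S0-1>S0; S1-0>S2; S1-1>S0; S2-0>S2; S2-1>S2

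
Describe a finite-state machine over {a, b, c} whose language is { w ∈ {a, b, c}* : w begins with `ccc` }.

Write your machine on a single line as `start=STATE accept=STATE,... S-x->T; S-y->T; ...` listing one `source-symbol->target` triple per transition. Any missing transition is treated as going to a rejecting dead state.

Walk along `ccc` while the input agrees: from q0 take `c` to q1, and so on. Any deviation drops to the rejecting sink q4. Once q3 is reached the prefix is confirmed and every continuation is accepted.
A 5-state machine:
        a   b   c  
>  q0   q4  q4  q1 
   q1   q4  q4  q2 
   q2   q4  q4  q3 
 * q3   q3  q3  q3 
   q4   q4  q4  q4 
(> = start, * = accepting)

start=q0; accept=q3; q0-a->q4; q0-b->q4; q0-c->q1; q1-a->q4; q1-b->q4; q1-c->q2; q2-a->q4; q2-b->q4; q2-c->q3; q3-a->q3; q3-b->q3; q3-c->q3; q4-a->q4; q4-b->q4; q4-c->q4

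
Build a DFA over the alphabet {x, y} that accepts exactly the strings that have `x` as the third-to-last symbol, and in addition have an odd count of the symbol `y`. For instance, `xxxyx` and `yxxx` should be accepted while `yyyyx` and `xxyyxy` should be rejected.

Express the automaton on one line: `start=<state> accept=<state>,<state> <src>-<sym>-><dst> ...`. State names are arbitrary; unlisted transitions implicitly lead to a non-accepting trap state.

start=q0 accept=q6,q7,q10,q11 q0-x->q1 q0-y->q2 q1-x->q3 q1-y->q4 q2-x->q5 q2-y->q0 q3-x->q3 q3-y->q6 q4-x->q7 q4-y->q0 q5-x->q8 q5-y->q9 q6-x->q7 q6-y->q0 q7-x->q8 q7-y->q9 q8-x->q10 q8-y->q9 q9-x->q1 q9-y->q11 q10-x->q10 q10-y->q9 q11-x->q5 q11-y->q0

Handle the two conditions separately and then intersect. The first has 15 states tracking the last 3 symbols read; the second has 2 states tracking the count of `y`s modulo 2. A product state is a pair (one from each), accepting exactly when both do. Minimizing collapses redundant product states.
With 12 states:
          x    y  
>  q0     q1   q2 
   q1     q3   q4 
   q2     q5   q0 
   q3     q3   q6 
   q4     q7   q0 
   q5     q8   q9 
 * q6     q7   q0 
 * q7     q8   q9 
   q8    q10   q9 
   q9     q1  q11 
 * q10   q10   q9 
 * q11    q5   q0 
(> = start, * = accepting)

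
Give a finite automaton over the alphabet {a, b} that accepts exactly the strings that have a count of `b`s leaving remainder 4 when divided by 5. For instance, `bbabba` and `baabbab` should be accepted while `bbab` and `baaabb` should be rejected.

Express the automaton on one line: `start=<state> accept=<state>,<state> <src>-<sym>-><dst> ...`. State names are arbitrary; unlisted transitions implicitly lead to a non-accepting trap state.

start=q0 accept=q4 q0-a->q0 q0-b->q1 q1-a->q1 q1-b->q2 q2-a->q2 q2-b->q3 q3-a->q3 q3-b->q4 q4-a->q4 q4-b->q0

The only thing that matters is how many `b`s have appeared, reduced mod 5. Use one state per residue: q0 for 0, …, q4 for 4. Reading `b` moves to the next residue; anything else stays put. q4 is accepting.
With 5 states:
        a   b  
>  q0   q0  q1 
   q1   q1  q2 
   q2   q2  q3 
   q3   q3  q4 
 * q4   q4  q0 
(> = start, * = accepting)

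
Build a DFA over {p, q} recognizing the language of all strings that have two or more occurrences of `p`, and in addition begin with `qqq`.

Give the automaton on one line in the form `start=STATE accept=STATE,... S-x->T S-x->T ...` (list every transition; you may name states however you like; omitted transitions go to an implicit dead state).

start=A accept=G A-p->B A-q->C B-p->B B-q->B C-p->B C-q->D D-p->B D-q->E E-p->F E-q->E F-p->G F-q->F G-p->G G-q->G

Run two small machines in parallel and take their product. The first has 4 states tracking the count of `p`s, saturating at 3; the second has 5 states tracking whether the input so far still matches the prefix `qqq`. A product state is a pair (one from each), accepting exactly when both do. Minimizing collapses redundant product states.
7 states suffice.
       p  q 
>  A   B  C 
   B   B  B 
   C   B  D 
   D   B  E 
   E   F  E 
   F   G  F 
 * G   G  G 
(> = start, * = accepting)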